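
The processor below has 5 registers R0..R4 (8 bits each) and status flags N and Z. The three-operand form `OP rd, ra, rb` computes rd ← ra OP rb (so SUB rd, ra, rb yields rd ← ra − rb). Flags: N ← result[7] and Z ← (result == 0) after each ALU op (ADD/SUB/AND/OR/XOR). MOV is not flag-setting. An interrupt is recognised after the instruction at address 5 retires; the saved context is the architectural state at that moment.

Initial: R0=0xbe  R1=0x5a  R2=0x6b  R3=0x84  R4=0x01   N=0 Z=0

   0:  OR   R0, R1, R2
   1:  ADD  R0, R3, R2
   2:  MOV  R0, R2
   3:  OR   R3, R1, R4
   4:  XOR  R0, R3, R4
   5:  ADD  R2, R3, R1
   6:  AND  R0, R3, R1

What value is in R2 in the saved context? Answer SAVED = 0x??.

SAVED = 0xb5

after  0: R0=0x7b R1=0x5a R2=0x6b R3=0x84 R4=0x01  N=0 Z=0
after  1: R0=0xef R1=0x5a R2=0x6b R3=0x84 R4=0x01  N=1 Z=0
after  2: R0=0x6b R1=0x5a R2=0x6b R3=0x84 R4=0x01  N=1 Z=0
after  3: R0=0x6b R1=0x5a R2=0x6b R3=0x5b R4=0x01  N=0 Z=0
after  4: R0=0x5a R1=0x5a R2=0x6b R3=0x5b R4=0x01  N=0 Z=0
after  5: R0=0x5a R1=0x5a R2=0xb5 R3=0x5b R4=0x01  N=1 Z=0
-- IRQ taken; context saved, return-PC = 6 --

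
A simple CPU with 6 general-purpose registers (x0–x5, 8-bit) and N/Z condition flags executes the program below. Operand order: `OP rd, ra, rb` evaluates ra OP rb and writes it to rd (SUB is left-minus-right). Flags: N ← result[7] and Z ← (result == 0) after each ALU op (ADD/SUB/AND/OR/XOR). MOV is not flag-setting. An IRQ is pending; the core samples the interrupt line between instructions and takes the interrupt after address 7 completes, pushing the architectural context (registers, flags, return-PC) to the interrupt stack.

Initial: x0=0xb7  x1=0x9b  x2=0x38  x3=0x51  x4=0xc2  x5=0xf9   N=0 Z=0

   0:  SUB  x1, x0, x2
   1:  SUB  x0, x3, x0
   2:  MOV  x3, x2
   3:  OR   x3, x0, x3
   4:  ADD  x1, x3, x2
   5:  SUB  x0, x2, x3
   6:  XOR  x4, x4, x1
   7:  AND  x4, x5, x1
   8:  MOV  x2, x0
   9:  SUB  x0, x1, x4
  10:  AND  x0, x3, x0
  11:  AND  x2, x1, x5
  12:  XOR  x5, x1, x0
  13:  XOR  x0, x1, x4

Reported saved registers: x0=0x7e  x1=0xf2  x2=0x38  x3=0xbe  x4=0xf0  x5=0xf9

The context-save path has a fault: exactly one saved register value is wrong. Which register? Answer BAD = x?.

BAD = x3

after  0: x0=0xb7 x1=0x7f x2=0x38 x3=0x51 x4=0xc2 x5=0xf9  N=0 Z=0
after  1: x0=0x9a x1=0x7f x2=0x38 x3=0x51 x4=0xc2 x5=0xf9  N=1 Z=0
after  2: x0=0x9a x1=0x7f x2=0x38 x3=0x38 x4=0xc2 x5=0xf9  N=1 Z=0
after  3: x0=0x9a x1=0x7f x2=0x38 x3=0xba x4=0xc2 x5=0xf9  N=1 Z=0
after  4: x0=0x9a x1=0xf2 x2=0x38 x3=0xba x4=0xc2 x5=0xf9  N=1 Z=0
after  5: x0=0x7e x1=0xf2 x2=0x38 x3=0xba x4=0xc2 x5=0xf9  N=0 Z=0
after  6: x0=0x7e x1=0xf2 x2=0x38 x3=0xba x4=0x30 x5=0xf9  N=0 Z=0
after  7: x0=0x7e x1=0xf2 x2=0x38 x3=0xba x4=0xf0 x5=0xf9  N=1 Z=0
-- IRQ taken; context saved, return-PC = 8 --
mismatch: x3: reported 0xbe vs actual 0xba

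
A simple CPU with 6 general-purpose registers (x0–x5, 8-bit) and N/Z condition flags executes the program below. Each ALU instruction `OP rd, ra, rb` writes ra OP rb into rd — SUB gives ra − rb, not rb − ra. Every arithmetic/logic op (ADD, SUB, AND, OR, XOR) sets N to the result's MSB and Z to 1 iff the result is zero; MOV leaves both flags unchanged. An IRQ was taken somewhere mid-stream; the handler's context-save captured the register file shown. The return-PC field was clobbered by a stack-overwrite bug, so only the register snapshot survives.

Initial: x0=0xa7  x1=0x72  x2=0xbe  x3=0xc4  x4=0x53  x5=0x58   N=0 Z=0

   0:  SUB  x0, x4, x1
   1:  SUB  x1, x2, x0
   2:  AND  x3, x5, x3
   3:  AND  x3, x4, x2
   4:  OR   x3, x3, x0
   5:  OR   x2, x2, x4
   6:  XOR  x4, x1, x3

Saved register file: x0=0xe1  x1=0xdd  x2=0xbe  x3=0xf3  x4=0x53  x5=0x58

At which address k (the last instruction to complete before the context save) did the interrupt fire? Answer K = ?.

after  0: x0=0xe1 x1=0x72 x2=0xbe x3=0xc4 x4=0x53 x5=0x58  N=1 Z=0
after  1: x0=0xe1 x1=0xdd x2=0xbe x3=0xc4 x4=0x53 x5=0x58  N=1 Z=0
after  2: x0=0xe1 x1=0xdd x2=0xbe x3=0x40 x4=0x53 x5=0x58  N=0 Z=0
after  3: x0=0xe1 x1=0xdd x2=0xbe x3=0x12 x4=0x53 x5=0x58  N=0 Z=0
after  4: x0=0xe1 x1=0xdd x2=0xbe x3=0xf3 x4=0x53 x5=0x58  N=1 Z=0
-- IRQ taken; context saved, return-PC = 5 --

K = 4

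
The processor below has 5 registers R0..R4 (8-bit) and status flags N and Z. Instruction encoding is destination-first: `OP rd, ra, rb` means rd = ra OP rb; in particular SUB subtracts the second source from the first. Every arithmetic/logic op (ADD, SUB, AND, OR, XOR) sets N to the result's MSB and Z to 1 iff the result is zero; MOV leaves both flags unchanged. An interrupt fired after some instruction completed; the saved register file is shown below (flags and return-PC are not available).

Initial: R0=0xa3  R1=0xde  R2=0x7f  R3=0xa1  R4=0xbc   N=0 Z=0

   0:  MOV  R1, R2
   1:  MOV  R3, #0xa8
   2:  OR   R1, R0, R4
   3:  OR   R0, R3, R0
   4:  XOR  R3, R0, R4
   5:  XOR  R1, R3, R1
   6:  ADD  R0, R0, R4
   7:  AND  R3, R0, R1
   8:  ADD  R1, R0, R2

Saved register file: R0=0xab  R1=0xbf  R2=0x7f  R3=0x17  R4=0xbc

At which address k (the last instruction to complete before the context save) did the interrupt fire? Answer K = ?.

K = 4

after  0: R0=0xa3 R1=0x7f R2=0x7f R3=0xa1 R4=0xbc  N=0 Z=0
after  1: R0=0xa3 R1=0x7f R2=0x7f R3=0xa8 R4=0xbc  N=0 Z=0
after  2: R0=0xa3 R1=0xbf R2=0x7f R3=0xa8 R4=0xbc  N=1 Z=0
after  3: R0=0xab R1=0xbf R2=0x7f R3=0xa8 R4=0xbc  N=1 Z=0
after  4: R0=0xab R1=0xbf R2=0x7f R3=0x17 R4=0xbc  N=0 Z=0
-- IRQ taken; context saved, return-PC = 5 --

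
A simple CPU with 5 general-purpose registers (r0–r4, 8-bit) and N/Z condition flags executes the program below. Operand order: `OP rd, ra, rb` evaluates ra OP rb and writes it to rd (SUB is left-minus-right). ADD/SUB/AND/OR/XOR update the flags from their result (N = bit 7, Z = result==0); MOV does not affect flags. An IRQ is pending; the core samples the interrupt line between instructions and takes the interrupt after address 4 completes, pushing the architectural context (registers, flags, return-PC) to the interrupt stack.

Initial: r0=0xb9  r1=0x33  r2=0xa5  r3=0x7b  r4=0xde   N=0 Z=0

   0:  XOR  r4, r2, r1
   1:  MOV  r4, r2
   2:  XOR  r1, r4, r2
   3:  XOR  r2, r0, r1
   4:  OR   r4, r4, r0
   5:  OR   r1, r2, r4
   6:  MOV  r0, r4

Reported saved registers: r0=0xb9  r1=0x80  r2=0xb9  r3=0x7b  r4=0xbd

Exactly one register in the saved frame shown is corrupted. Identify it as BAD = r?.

BAD = r1

after  0: r0=0xb9 r1=0x33 r2=0xa5 r3=0x7b r4=0x96  N=1 Z=0
after  1: r0=0xb9 r1=0x33 r2=0xa5 r3=0x7b r4=0xa5  N=1 Z=0
after  2: r0=0xb9 r1=0x00 r2=0xa5 r3=0x7b r4=0xa5  N=0 Z=1
after  3: r0=0xb9 r1=0x00 r2=0xb9 r3=0x7b r4=0xa5  N=1 Z=0
after  4: r0=0xb9 r1=0x00 r2=0xb9 r3=0x7b r4=0xbd  N=1 Z=0
-- IRQ taken; context saved, return-PC = 5 --
mismatch: r1: reported 0x80 vs actual 0x00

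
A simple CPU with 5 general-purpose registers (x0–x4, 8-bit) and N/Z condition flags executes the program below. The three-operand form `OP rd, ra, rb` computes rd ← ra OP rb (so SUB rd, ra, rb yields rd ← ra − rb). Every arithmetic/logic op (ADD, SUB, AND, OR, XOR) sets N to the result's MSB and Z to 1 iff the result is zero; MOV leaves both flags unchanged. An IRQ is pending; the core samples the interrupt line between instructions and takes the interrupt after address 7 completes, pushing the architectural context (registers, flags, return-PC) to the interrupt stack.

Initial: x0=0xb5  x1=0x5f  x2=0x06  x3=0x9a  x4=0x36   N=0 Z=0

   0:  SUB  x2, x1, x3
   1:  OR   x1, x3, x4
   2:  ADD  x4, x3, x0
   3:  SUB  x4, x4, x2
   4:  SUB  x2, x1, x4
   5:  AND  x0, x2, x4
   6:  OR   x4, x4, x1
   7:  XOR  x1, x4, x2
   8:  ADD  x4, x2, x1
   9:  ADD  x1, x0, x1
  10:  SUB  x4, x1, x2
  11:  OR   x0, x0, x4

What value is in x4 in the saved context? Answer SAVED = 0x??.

after  0: x0=0xb5 x1=0x5f x2=0xc5 x3=0x9a x4=0x36  N=1 Z=0
after  1: x0=0xb5 x1=0xbe x2=0xc5 x3=0x9a x4=0x36  N=1 Z=0
after  2: x0=0xb5 x1=0xbe x2=0xc5 x3=0x9a x4=0x4f  N=0 Z=0
after  3: x0=0xb5 x1=0xbe x2=0xc5 x3=0x9a x4=0x8a  N=1 Z=0
after  4: x0=0xb5 x1=0xbe x2=0x34 x3=0x9a x4=0x8a  N=0 Z=0
after  5: x0=0x00 x1=0xbe x2=0x34 x3=0x9a x4=0x8a  N=0 Z=1
after  6: x0=0x00 x1=0xbe x2=0x34 x3=0x9a x4=0xbe  N=1 Z=0
after  7: x0=0x00 x1=0x8a x2=0x34 x3=0x9a x4=0xbe  N=1 Z=0
-- IRQ taken; context saved, return-PC = 8 --

SAVED = 0xbe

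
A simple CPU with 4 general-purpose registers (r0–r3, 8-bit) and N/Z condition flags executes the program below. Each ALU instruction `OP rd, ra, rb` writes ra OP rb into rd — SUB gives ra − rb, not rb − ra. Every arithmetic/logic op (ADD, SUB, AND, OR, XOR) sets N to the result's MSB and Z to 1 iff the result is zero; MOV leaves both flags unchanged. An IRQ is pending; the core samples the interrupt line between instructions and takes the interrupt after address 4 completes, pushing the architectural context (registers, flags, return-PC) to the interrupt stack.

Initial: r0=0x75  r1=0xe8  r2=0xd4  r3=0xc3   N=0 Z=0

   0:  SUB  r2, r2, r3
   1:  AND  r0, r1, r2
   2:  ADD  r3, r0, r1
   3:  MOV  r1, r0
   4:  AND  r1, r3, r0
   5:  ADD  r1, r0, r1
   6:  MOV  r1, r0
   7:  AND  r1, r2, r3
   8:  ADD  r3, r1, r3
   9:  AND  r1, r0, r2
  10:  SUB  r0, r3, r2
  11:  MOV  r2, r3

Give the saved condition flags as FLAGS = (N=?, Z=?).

after  0: r0=0x75 r1=0xe8 r2=0x11 r3=0xc3  N=0 Z=0
after  1: r0=0x00 r1=0xe8 r2=0x11 r3=0xc3  N=0 Z=1
after  2: r0=0x00 r1=0xe8 r2=0x11 r3=0xe8  N=1 Z=0
after  3: r0=0x00 r1=0x00 r2=0x11 r3=0xe8  N=1 Z=0
after  4: r0=0x00 r1=0x00 r2=0x11 r3=0xe8  N=0 Z=1
-- IRQ taken; context saved, return-PC = 5 --

FLAGS = (N=0, Z=1)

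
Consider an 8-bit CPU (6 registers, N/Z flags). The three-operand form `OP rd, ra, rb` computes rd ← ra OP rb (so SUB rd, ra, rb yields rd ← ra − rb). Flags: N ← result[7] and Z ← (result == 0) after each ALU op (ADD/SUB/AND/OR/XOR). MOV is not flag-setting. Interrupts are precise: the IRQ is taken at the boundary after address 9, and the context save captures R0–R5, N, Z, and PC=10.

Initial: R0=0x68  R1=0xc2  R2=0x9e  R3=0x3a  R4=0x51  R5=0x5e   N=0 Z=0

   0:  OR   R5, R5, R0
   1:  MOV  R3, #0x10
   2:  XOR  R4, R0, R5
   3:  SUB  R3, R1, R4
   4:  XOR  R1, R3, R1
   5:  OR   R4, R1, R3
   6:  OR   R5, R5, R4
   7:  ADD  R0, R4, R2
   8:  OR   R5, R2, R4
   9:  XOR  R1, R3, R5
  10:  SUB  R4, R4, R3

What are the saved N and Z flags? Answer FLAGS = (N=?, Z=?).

FLAGS = (N=0, Z=0)

after  0: R0=0x68 R1=0xc2 R2=0x9e R3=0x3a R4=0x51 R5=0x7e  N=0 Z=0
after  1: R0=0x68 R1=0xc2 R2=0x9e R3=0x10 R4=0x51 R5=0x7e  N=0 Z=0
after  2: R0=0x68 R1=0xc2 R2=0x9e R3=0x10 R4=0x16 R5=0x7e  N=0 Z=0
after  3: R0=0x68 R1=0xc2 R2=0x9e R3=0xac R4=0x16 R5=0x7e  N=1 Z=0
after  4: R0=0x68 R1=0x6e R2=0x9e R3=0xac R4=0x16 R5=0x7e  N=0 Z=0
after  5: R0=0x68 R1=0x6e R2=0x9e R3=0xac R4=0xee R5=0x7e  N=1 Z=0
after  6: R0=0x68 R1=0x6e R2=0x9e R3=0xac R4=0xee R5=0xfe  N=1 Z=0
after  7: R0=0x8c R1=0x6e R2=0x9e R3=0xac R4=0xee R5=0xfe  N=1 Z=0
after  8: R0=0x8c R1=0x6e R2=0x9e R3=0xac R4=0xee R5=0xfe  N=1 Z=0
after  9: R0=0x8c R1=0x52 R2=0x9e R3=0xac R4=0xee R5=0xfe  N=0 Z=0
-- IRQ taken; context saved, return-PC = 10 --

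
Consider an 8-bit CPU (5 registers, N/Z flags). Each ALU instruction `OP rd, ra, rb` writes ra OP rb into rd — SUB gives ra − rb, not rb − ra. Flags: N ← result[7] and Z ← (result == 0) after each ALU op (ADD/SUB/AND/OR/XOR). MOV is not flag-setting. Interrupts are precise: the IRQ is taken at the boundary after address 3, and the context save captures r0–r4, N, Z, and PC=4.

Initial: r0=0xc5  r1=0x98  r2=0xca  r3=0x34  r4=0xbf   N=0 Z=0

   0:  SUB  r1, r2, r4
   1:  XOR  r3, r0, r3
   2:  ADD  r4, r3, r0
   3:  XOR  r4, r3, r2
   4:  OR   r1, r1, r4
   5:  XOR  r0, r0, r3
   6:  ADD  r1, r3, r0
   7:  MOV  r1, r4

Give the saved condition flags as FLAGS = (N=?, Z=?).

FLAGS = (N=0, Z=0)

after  0: r0=0xc5 r1=0x0b r2=0xca r3=0x34 r4=0xbf  N=0 Z=0
after  1: r0=0xc5 r1=0x0b r2=0xca r3=0xf1 r4=0xbf  N=1 Z=0
after  2: r0=0xc5 r1=0x0b r2=0xca r3=0xf1 r4=0xb6  N=1 Z=0
after  3: r0=0xc5 r1=0x0b r2=0xca r3=0xf1 r4=0x3b  N=0 Z=0
-- IRQ taken; context saved, return-PC = 4 --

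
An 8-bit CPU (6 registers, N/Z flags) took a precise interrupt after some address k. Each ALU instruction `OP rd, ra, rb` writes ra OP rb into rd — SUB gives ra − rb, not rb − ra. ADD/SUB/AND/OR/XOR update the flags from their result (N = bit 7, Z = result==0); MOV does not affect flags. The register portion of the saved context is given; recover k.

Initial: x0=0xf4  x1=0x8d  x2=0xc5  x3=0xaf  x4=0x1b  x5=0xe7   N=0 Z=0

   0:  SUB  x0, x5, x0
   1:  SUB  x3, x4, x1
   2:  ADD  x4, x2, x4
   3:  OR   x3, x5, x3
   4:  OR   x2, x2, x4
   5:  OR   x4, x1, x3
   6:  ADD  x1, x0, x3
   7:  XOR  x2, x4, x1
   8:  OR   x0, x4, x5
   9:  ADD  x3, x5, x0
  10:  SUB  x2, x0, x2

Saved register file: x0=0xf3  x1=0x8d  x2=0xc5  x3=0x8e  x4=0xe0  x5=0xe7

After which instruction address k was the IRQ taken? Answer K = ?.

after  0: x0=0xf3 x1=0x8d x2=0xc5 x3=0xaf x4=0x1b x5=0xe7  N=1 Z=0
after  1: x0=0xf3 x1=0x8d x2=0xc5 x3=0x8e x4=0x1b x5=0xe7  N=1 Z=0
after  2: x0=0xf3 x1=0x8d x2=0xc5 x3=0x8e x4=0xe0 x5=0xe7  N=1 Z=0
-- IRQ taken; context saved, return-PC = 3 --

K = 2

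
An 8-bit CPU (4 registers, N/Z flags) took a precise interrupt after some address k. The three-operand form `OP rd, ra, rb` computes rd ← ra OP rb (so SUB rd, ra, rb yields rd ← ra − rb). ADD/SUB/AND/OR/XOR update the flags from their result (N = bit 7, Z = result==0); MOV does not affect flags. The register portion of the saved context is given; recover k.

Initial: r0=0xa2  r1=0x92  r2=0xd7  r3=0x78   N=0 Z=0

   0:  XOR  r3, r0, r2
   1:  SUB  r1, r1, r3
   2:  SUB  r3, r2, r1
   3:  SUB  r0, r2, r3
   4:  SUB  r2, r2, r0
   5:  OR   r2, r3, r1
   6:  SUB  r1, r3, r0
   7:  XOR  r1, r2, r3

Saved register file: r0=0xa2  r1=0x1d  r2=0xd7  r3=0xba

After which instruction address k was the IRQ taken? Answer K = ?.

after  0: r0=0xa2 r1=0x92 r2=0xd7 r3=0x75  N=0 Z=0
after  1: r0=0xa2 r1=0x1d r2=0xd7 r3=0x75  N=0 Z=0
after  2: r0=0xa2 r1=0x1d r2=0xd7 r3=0xba  N=1 Z=0
-- IRQ taken; context saved, return-PC = 3 --

K = 2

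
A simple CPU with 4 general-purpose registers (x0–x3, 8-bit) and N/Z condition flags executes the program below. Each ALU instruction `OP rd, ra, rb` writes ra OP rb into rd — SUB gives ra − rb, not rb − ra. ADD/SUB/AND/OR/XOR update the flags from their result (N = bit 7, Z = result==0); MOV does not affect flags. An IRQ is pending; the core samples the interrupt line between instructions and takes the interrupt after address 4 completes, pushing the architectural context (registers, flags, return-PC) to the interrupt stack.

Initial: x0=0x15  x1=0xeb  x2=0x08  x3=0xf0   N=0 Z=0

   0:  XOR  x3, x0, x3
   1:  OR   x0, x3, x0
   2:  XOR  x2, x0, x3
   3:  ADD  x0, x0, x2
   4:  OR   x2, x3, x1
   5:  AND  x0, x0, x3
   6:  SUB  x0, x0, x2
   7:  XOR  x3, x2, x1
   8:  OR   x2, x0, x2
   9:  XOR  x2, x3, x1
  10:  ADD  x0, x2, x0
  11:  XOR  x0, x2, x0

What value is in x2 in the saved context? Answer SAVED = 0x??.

SAVED = 0xef

after  0: x0=0x15 x1=0xeb x2=0x08 x3=0xe5  N=1 Z=0
after  1: x0=0xf5 x1=0xeb x2=0x08 x3=0xe5  N=1 Z=0
after  2: x0=0xf5 x1=0xeb x2=0x10 x3=0xe5  N=0 Z=0
after  3: x0=0x05 x1=0xeb x2=0x10 x3=0xe5  N=0 Z=0
after  4: x0=0x05 x1=0xeb x2=0xef x3=0xe5  N=1 Z=0
-- IRQ taken; context saved, return-PC = 5 --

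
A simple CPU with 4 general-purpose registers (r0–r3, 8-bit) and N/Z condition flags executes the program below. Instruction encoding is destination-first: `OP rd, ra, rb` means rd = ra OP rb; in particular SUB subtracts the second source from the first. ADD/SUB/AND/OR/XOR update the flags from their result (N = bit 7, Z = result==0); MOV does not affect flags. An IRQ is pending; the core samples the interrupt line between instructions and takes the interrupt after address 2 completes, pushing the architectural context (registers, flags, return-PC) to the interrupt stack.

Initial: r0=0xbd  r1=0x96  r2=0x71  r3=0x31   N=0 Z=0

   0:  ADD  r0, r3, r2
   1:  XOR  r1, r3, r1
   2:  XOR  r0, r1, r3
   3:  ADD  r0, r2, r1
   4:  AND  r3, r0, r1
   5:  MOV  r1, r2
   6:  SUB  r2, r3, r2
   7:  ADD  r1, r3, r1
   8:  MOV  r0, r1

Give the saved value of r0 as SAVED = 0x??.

after  0: r0=0xa2 r1=0x96 r2=0x71 r3=0x31  N=1 Z=0
after  1: r0=0xa2 r1=0xa7 r2=0x71 r3=0x31  N=1 Z=0
after  2: r0=0x96 r1=0xa7 r2=0x71 r3=0x31  N=1 Z=0
-- IRQ taken; context saved, return-PC = 3 --

SAVED = 0x96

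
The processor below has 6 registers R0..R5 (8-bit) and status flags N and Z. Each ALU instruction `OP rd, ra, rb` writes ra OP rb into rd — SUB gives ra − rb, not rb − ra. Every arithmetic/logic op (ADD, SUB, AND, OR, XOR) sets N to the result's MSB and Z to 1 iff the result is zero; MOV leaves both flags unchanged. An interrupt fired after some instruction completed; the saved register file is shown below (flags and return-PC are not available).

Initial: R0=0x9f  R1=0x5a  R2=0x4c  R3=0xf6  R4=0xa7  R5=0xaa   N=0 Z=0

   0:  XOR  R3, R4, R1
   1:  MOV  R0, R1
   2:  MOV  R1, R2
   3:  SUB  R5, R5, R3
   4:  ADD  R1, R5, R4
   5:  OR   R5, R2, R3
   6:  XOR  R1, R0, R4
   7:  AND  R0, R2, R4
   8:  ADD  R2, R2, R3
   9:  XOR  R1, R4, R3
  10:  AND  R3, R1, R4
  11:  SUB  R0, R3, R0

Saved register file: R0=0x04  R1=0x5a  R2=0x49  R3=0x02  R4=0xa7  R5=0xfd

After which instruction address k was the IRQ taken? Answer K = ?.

K = 10

after  0: R0=0x9f R1=0x5a R2=0x4c R3=0xfd R4=0xa7 R5=0xaa  N=1 Z=0
after  1: R0=0x5a R1=0x5a R2=0x4c R3=0xfd R4=0xa7 R5=0xaa  N=1 Z=0
after  2: R0=0x5a R1=0x4c R2=0x4c R3=0xfd R4=0xa7 R5=0xaa  N=1 Z=0
after  3: R0=0x5a R1=0x4c R2=0x4c R3=0xfd R4=0xa7 R5=0xad  N=1 Z=0
after  4: R0=0x5a R1=0x54 R2=0x4c R3=0xfd R4=0xa7 R5=0xad  N=0 Z=0
after  5: R0=0x5a R1=0x54 R2=0x4c R3=0xfd R4=0xa7 R5=0xfd  N=1 Z=0
after  6: R0=0x5a R1=0xfd R2=0x4c R3=0xfd R4=0xa7 R5=0xfd  N=1 Z=0
after  7: R0=0x04 R1=0xfd R2=0x4c R3=0xfd R4=0xa7 R5=0xfd  N=0 Z=0
after  8: R0=0x04 R1=0xfd R2=0x49 R3=0xfd R4=0xa7 R5=0xfd  N=0 Z=0
after  9: R0=0x04 R1=0x5a R2=0x49 R3=0xfd R4=0xa7 R5=0xfd  N=0 Z=0
after 10: R0=0x04 R1=0x5a R2=0x49 R3=0x02 R4=0xa7 R5=0xfd  N=0 Z=0
-- IRQ taken; context saved, return-PC = 11 --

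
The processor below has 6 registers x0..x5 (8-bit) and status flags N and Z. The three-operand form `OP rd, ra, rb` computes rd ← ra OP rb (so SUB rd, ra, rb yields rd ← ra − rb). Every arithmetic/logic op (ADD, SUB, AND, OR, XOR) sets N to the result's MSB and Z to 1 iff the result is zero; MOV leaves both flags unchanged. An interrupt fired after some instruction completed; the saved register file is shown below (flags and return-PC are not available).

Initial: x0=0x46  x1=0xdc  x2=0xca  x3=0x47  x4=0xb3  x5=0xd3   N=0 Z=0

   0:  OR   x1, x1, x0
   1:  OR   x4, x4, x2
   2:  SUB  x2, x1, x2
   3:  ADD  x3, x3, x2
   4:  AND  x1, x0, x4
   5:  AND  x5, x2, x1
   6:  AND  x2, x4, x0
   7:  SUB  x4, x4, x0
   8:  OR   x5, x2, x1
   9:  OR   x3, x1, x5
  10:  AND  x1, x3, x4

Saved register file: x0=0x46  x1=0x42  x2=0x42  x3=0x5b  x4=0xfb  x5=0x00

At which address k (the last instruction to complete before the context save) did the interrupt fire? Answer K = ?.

after  0: x0=0x46 x1=0xde x2=0xca x3=0x47 x4=0xb3 x5=0xd3  N=1 Z=0
after  1: x0=0x46 x1=0xde x2=0xca x3=0x47 x4=0xfb x5=0xd3  N=1 Z=0
after  2: x0=0x46 x1=0xde x2=0x14 x3=0x47 x4=0xfb x5=0xd3  N=0 Z=0
after  3: x0=0x46 x1=0xde x2=0x14 x3=0x5b x4=0xfb x5=0xd3  N=0 Z=0
after  4: x0=0x46 x1=0x42 x2=0x14 x3=0x5b x4=0xfb x5=0xd3  N=0 Z=0
after  5: x0=0x46 x1=0x42 x2=0x14 x3=0x5b x4=0xfb x5=0x00  N=0 Z=1
after  6: x0=0x46 x1=0x42 x2=0x42 x3=0x5b x4=0xfb x5=0x00  N=0 Z=0
-- IRQ taken; context saved, return-PC = 7 --

K = 6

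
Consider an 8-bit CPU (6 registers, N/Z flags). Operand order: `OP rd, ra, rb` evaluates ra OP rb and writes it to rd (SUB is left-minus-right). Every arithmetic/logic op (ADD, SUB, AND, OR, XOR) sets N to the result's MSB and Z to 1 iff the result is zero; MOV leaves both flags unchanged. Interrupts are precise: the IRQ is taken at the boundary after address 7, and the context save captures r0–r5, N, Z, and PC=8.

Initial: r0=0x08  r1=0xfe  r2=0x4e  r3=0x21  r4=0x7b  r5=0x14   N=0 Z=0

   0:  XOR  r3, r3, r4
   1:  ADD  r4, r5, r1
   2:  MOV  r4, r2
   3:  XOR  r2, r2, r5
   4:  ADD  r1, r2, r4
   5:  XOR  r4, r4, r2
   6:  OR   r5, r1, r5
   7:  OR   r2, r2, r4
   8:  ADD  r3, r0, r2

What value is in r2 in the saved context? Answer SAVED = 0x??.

after  0: r0=0x08 r1=0xfe r2=0x4e r3=0x5a r4=0x7b r5=0x14  N=0 Z=0
after  1: r0=0x08 r1=0xfe r2=0x4e r3=0x5a r4=0x12 r5=0x14  N=0 Z=0
after  2: r0=0x08 r1=0xfe r2=0x4e r3=0x5a r4=0x4e r5=0x14  N=0 Z=0
after  3: r0=0x08 r1=0xfe r2=0x5a r3=0x5a r4=0x4e r5=0x14  N=0 Z=0
after  4: r0=0x08 r1=0xa8 r2=0x5a r3=0x5a r4=0x4e r5=0x14  N=1 Z=0
after  5: r0=0x08 r1=0xa8 r2=0x5a r3=0x5a r4=0x14 r5=0x14  N=0 Z=0
after  6: r0=0x08 r1=0xa8 r2=0x5a r3=0x5a r4=0x14 r5=0xbc  N=1 Z=0
after  7: r0=0x08 r1=0xa8 r2=0x5e r3=0x5a r4=0x14 r5=0xbc  N=0 Z=0
-- IRQ taken; context saved, return-PC = 8 --

SAVED = 0x5e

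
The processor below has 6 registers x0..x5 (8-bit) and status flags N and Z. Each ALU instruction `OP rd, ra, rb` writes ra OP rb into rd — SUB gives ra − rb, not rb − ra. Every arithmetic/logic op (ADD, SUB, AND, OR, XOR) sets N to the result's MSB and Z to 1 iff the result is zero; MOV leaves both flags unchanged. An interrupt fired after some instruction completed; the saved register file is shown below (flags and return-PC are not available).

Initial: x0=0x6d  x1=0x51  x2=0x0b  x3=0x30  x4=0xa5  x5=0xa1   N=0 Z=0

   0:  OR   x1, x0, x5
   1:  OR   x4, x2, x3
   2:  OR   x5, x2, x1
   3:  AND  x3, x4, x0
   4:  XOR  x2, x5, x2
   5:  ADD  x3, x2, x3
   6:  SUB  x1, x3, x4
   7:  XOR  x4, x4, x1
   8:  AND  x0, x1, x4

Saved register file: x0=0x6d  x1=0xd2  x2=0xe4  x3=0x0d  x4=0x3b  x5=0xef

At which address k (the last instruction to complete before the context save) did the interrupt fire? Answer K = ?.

K = 6

after  0: x0=0x6d x1=0xed x2=0x0b x3=0x30 x4=0xa5 x5=0xa1  N=1 Z=0
after  1: x0=0x6d x1=0xed x2=0x0b x3=0x30 x4=0x3b x5=0xa1  N=0 Z=0
after  2: x0=0x6d x1=0xed x2=0x0b x3=0x30 x4=0x3b x5=0xef  N=1 Z=0
after  3: x0=0x6d x1=0xed x2=0x0b x3=0x29 x4=0x3b x5=0xef  N=0 Z=0
after  4: x0=0x6d x1=0xed x2=0xe4 x3=0x29 x4=0x3b x5=0xef  N=1 Z=0
after  5: x0=0x6d x1=0xed x2=0xe4 x3=0x0d x4=0x3b x5=0xef  N=0 Z=0
after  6: x0=0x6d x1=0xd2 x2=0xe4 x3=0x0d x4=0x3b x5=0xef  N=1 Z=0
-- IRQ taken; context saved, return-PC = 7 --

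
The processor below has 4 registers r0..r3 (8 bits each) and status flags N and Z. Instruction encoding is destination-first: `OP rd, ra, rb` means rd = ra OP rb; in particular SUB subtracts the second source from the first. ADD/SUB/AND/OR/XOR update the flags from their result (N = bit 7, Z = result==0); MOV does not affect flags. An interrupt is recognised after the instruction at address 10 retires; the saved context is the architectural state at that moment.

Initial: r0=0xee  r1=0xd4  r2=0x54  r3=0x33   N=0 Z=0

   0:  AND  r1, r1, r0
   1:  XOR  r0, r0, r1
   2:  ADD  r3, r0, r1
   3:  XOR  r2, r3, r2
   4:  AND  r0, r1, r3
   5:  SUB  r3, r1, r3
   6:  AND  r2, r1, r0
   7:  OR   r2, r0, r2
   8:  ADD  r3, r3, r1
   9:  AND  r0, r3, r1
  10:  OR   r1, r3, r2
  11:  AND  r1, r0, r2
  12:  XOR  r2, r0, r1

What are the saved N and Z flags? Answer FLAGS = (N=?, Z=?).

FLAGS = (N=1, Z=0)

after  0: r0=0xee r1=0xc4 r2=0x54 r3=0x33  N=1 Z=0
after  1: r0=0x2a r1=0xc4 r2=0x54 r3=0x33  N=0 Z=0
after  2: r0=0x2a r1=0xc4 r2=0x54 r3=0xee  N=1 Z=0
after  3: r0=0x2a r1=0xc4 r2=0xba r3=0xee  N=1 Z=0
after  4: r0=0xc4 r1=0xc4 r2=0xba r3=0xee  N=1 Z=0
after  5: r0=0xc4 r1=0xc4 r2=0xba r3=0xd6  N=1 Z=0
after  6: r0=0xc4 r1=0xc4 r2=0xc4 r3=0xd6  N=1 Z=0
after  7: r0=0xc4 r1=0xc4 r2=0xc4 r3=0xd6  N=1 Z=0
after  8: r0=0xc4 r1=0xc4 r2=0xc4 r3=0x9a  N=1 Z=0
after  9: r0=0x80 r1=0xc4 r2=0xc4 r3=0x9a  N=1 Z=0
after 10: r0=0x80 r1=0xde r2=0xc4 r3=0x9a  N=1 Z=0
-- IRQ taken; context saved, return-PC = 11 --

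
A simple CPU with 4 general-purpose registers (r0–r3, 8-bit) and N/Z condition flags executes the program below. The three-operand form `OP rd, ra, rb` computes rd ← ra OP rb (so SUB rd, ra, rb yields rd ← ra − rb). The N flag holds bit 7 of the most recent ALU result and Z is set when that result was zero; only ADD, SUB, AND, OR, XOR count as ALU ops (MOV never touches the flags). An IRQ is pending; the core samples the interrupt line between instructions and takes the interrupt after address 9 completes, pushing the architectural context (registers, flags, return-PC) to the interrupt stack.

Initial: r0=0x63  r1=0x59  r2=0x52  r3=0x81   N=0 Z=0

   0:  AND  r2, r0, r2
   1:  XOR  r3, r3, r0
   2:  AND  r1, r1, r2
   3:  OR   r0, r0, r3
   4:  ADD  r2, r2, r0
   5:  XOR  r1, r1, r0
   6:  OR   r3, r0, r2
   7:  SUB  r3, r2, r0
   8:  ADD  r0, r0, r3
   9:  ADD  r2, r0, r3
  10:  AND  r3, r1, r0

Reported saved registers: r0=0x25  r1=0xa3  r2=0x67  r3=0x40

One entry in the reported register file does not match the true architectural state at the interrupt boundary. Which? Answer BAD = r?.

BAD = r3

after  0: r0=0x63 r1=0x59 r2=0x42 r3=0x81  N=0 Z=0
after  1: r0=0x63 r1=0x59 r2=0x42 r3=0xe2  N=1 Z=0
after  2: r0=0x63 r1=0x40 r2=0x42 r3=0xe2  N=0 Z=0
after  3: r0=0xe3 r1=0x40 r2=0x42 r3=0xe2  N=1 Z=0
after  4: r0=0xe3 r1=0x40 r2=0x25 r3=0xe2  N=0 Z=0
after  5: r0=0xe3 r1=0xa3 r2=0x25 r3=0xe2  N=1 Z=0
after  6: r0=0xe3 r1=0xa3 r2=0x25 r3=0xe7  N=1 Z=0
after  7: r0=0xe3 r1=0xa3 r2=0x25 r3=0x42  N=0 Z=0
after  8: r0=0x25 r1=0xa3 r2=0x25 r3=0x42  N=0 Z=0
after  9: r0=0x25 r1=0xa3 r2=0x67 r3=0x42  N=0 Z=0
-- IRQ taken; context saved, return-PC = 10 --
mismatch: r3: reported 0x40 vs actual 0x42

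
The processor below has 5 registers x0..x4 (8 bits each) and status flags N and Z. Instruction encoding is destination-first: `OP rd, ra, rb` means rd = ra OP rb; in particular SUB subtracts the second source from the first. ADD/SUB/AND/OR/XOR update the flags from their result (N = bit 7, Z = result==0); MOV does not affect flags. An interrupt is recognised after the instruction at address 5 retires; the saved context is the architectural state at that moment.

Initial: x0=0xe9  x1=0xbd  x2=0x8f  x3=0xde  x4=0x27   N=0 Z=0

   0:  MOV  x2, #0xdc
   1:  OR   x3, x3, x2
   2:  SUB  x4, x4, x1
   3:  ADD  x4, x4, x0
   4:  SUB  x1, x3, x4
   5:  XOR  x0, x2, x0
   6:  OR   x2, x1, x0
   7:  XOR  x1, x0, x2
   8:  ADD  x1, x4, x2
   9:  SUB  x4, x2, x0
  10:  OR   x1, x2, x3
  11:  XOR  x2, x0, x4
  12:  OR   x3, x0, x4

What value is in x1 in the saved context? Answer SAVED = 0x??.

SAVED = 0x8b

after  0: x0=0xe9 x1=0xbd x2=0xdc x3=0xde x4=0x27  N=0 Z=0
after  1: x0=0xe9 x1=0xbd x2=0xdc x3=0xde x4=0x27  N=1 Z=0
after  2: x0=0xe9 x1=0xbd x2=0xdc x3=0xde x4=0x6a  N=0 Z=0
after  3: x0=0xe9 x1=0xbd x2=0xdc x3=0xde x4=0x53  N=0 Z=0
after  4: x0=0xe9 x1=0x8b x2=0xdc x3=0xde x4=0x53  N=1 Z=0
after  5: x0=0x35 x1=0x8b x2=0xdc x3=0xde x4=0x53  N=0 Z=0
-- IRQ taken; context saved, return-PC = 6 --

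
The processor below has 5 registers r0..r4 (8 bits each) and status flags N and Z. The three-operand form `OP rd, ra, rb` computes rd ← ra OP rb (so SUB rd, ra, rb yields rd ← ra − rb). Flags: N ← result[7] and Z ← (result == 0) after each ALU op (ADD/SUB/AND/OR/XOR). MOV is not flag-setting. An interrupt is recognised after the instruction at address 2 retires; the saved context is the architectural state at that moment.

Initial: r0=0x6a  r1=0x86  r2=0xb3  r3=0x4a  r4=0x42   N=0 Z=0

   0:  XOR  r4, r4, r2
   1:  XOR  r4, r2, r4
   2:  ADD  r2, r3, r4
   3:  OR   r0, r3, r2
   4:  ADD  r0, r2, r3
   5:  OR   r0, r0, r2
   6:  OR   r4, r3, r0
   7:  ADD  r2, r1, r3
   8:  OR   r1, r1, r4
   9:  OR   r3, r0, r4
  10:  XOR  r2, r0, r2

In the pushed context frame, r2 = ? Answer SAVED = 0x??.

after  0: r0=0x6a r1=0x86 r2=0xb3 r3=0x4a r4=0xf1  N=1 Z=0
after  1: r0=0x6a r1=0x86 r2=0xb3 r3=0x4a r4=0x42  N=0 Z=0
after  2: r0=0x6a r1=0x86 r2=0x8c r3=0x4a r4=0x42  N=1 Z=0
-- IRQ taken; context saved, return-PC = 3 --

SAVED = 0x8c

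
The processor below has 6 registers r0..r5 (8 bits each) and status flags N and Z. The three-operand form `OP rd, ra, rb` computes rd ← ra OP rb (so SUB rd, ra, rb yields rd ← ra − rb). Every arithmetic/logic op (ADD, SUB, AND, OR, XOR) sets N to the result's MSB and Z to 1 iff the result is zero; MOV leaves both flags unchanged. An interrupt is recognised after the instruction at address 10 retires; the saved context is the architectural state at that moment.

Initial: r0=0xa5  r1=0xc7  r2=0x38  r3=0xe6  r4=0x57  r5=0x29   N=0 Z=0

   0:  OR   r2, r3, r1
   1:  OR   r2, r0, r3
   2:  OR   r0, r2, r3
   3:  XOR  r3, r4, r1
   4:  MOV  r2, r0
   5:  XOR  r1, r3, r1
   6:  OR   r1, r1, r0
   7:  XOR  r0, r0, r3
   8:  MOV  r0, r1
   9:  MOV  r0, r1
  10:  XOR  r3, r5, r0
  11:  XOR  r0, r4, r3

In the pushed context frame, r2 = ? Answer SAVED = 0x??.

SAVED = 0xe7

after  0: r0=0xa5 r1=0xc7 r2=0xe7 r3=0xe6 r4=0x57 r5=0x29  N=1 Z=0
after  1: r0=0xa5 r1=0xc7 r2=0xe7 r3=0xe6 r4=0x57 r5=0x29  N=1 Z=0
after  2: r0=0xe7 r1=0xc7 r2=0xe7 r3=0xe6 r4=0x57 r5=0x29  N=1 Z=0
after  3: r0=0xe7 r1=0xc7 r2=0xe7 r3=0x90 r4=0x57 r5=0x29  N=1 Z=0
after  4: r0=0xe7 r1=0xc7 r2=0xe7 r3=0x90 r4=0x57 r5=0x29  N=1 Z=0
after  5: r0=0xe7 r1=0x57 r2=0xe7 r3=0x90 r4=0x57 r5=0x29  N=0 Z=0
after  6: r0=0xe7 r1=0xf7 r2=0xe7 r3=0x90 r4=0x57 r5=0x29  N=1 Z=0
after  7: r0=0x77 r1=0xf7 r2=0xe7 r3=0x90 r4=0x57 r5=0x29  N=0 Z=0
after  8: r0=0xf7 r1=0xf7 r2=0xe7 r3=0x90 r4=0x57 r5=0x29  N=0 Z=0
after  9: r0=0xf7 r1=0xf7 r2=0xe7 r3=0x90 r4=0x57 r5=0x29  N=0 Z=0
after 10: r0=0xf7 r1=0xf7 r2=0xe7 r3=0xde r4=0x57 r5=0x29  N=1 Z=0
-- IRQ taken; context saved, return-PC = 11 --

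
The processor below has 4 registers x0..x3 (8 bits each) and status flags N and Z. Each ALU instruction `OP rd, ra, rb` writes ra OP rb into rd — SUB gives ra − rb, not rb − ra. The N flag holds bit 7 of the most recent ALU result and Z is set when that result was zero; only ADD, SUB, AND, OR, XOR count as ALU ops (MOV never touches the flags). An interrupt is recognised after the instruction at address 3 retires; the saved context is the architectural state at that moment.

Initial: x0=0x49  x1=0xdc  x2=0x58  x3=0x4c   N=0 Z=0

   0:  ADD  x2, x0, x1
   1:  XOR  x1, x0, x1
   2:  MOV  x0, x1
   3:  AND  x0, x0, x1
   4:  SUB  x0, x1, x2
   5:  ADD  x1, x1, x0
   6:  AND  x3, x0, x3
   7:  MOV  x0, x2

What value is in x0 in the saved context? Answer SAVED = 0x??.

after  0: x0=0x49 x1=0xdc x2=0x25 x3=0x4c  N=0 Z=0
after  1: x0=0x49 x1=0x95 x2=0x25 x3=0x4c  N=1 Z=0
after  2: x0=0x95 x1=0x95 x2=0x25 x3=0x4c  N=1 Z=0
after  3: x0=0x95 x1=0x95 x2=0x25 x3=0x4c  N=1 Z=0
-- IRQ taken; context saved, return-PC = 4 --

SAVED = 0x95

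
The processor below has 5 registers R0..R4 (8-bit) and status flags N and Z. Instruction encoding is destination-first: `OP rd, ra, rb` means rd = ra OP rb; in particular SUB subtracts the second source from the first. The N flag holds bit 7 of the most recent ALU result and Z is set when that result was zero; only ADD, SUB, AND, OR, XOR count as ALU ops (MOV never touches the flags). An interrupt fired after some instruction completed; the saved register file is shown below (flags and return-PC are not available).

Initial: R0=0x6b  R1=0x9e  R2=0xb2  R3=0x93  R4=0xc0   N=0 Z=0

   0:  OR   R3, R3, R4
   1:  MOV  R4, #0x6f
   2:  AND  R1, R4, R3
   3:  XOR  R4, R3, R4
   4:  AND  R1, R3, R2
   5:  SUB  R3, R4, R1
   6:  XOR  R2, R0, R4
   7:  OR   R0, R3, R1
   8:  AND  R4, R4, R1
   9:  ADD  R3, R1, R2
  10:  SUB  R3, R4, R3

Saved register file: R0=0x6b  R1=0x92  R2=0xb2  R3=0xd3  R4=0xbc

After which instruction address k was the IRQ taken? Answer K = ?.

K = 4

after  0: R0=0x6b R1=0x9e R2=0xb2 R3=0xd3 R4=0xc0  N=1 Z=0
after  1: R0=0x6b R1=0x9e R2=0xb2 R3=0xd3 R4=0x6f  N=1 Z=0
after  2: R0=0x6b R1=0x43 R2=0xb2 R3=0xd3 R4=0x6f  N=0 Z=0
after  3: R0=0x6b R1=0x43 R2=0xb2 R3=0xd3 R4=0xbc  N=1 Z=0
after  4: R0=0x6b R1=0x92 R2=0xb2 R3=0xd3 R4=0xbc  N=1 Z=0
-- IRQ taken; context saved, return-PC = 5 --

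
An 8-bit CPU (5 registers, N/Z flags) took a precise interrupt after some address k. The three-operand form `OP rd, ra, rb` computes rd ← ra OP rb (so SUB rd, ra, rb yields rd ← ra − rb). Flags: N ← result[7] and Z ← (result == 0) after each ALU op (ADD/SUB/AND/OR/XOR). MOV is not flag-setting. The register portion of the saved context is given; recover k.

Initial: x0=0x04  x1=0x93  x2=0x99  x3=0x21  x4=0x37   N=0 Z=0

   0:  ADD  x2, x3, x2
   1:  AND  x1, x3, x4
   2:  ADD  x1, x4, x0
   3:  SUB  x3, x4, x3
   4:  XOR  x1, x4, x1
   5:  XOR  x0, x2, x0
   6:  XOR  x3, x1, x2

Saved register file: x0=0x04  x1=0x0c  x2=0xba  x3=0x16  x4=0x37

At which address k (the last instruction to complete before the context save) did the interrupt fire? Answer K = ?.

after  0: x0=0x04 x1=0x93 x2=0xba x3=0x21 x4=0x37  N=1 Z=0
after  1: x0=0x04 x1=0x21 x2=0xba x3=0x21 x4=0x37  N=0 Z=0
after  2: x0=0x04 x1=0x3b x2=0xba x3=0x21 x4=0x37  N=0 Z=0
after  3: x0=0x04 x1=0x3b x2=0xba x3=0x16 x4=0x37  N=0 Z=0
after  4: x0=0x04 x1=0x0c x2=0xba x3=0x16 x4=0x37  N=0 Z=0
-- IRQ taken; context saved, return-PC = 5 --

K = 4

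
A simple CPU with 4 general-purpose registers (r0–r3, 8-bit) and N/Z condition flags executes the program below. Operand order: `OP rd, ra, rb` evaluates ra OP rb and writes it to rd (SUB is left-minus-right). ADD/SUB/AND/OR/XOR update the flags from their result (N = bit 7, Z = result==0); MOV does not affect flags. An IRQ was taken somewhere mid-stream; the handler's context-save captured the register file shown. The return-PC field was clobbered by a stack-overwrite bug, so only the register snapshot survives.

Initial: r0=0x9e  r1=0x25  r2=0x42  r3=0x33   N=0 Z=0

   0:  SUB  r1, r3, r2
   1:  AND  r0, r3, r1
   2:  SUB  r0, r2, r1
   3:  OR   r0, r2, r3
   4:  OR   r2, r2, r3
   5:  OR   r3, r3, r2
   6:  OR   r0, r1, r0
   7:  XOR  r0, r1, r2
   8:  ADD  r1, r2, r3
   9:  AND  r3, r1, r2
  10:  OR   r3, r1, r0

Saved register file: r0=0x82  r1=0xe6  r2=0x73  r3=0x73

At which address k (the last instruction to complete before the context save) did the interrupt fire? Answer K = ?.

after  0: r0=0x9e r1=0xf1 r2=0x42 r3=0x33  N=1 Z=0
after  1: r0=0x31 r1=0xf1 r2=0x42 r3=0x33  N=0 Z=0
after  2: r0=0x51 r1=0xf1 r2=0x42 r3=0x33  N=0 Z=0
after  3: r0=0x73 r1=0xf1 r2=0x42 r3=0x33  N=0 Z=0
after  4: r0=0x73 r1=0xf1 r2=0x73 r3=0x33  N=0 Z=0
after  5: r0=0x73 r1=0xf1 r2=0x73 r3=0x73  N=0 Z=0
after  6: r0=0xf3 r1=0xf1 r2=0x73 r3=0x73  N=1 Z=0
after  7: r0=0x82 r1=0xf1 r2=0x73 r3=0x73  N=1 Z=0
after  8: r0=0x82 r1=0xe6 r2=0x73 r3=0x73  N=1 Z=0
-- IRQ taken; context saved, return-PC = 9 --

K = 8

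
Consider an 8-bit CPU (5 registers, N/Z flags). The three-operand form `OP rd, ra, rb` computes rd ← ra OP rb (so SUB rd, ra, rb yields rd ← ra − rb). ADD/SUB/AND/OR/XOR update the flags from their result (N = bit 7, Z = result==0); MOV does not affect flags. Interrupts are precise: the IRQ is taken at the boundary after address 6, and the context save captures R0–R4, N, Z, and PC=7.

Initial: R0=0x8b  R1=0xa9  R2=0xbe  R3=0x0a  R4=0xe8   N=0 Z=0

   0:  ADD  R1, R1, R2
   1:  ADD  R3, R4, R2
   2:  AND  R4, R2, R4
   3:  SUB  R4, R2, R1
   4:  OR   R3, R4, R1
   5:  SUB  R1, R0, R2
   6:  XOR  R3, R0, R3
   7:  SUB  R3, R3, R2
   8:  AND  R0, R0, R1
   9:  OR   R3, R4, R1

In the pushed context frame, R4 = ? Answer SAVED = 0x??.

after  0: R0=0x8b R1=0x67 R2=0xbe R3=0x0a R4=0xe8  N=0 Z=0
after  1: R0=0x8b R1=0x67 R2=0xbe R3=0xa6 R4=0xe8  N=1 Z=0
after  2: R0=0x8b R1=0x67 R2=0xbe R3=0xa6 R4=0xa8  N=1 Z=0
after  3: R0=0x8b R1=0x67 R2=0xbe R3=0xa6 R4=0x57  N=0 Z=0
after  4: R0=0x8b R1=0x67 R2=0xbe R3=0x77 R4=0x57  N=0 Z=0
after  5: R0=0x8b R1=0xcd R2=0xbe R3=0x77 R4=0x57  N=1 Z=0
after  6: R0=0x8b R1=0xcd R2=0xbe R3=0xfc R4=0x57  N=1 Z=0
-- IRQ taken; context saved, return-PC = 7 --

SAVED = 0x57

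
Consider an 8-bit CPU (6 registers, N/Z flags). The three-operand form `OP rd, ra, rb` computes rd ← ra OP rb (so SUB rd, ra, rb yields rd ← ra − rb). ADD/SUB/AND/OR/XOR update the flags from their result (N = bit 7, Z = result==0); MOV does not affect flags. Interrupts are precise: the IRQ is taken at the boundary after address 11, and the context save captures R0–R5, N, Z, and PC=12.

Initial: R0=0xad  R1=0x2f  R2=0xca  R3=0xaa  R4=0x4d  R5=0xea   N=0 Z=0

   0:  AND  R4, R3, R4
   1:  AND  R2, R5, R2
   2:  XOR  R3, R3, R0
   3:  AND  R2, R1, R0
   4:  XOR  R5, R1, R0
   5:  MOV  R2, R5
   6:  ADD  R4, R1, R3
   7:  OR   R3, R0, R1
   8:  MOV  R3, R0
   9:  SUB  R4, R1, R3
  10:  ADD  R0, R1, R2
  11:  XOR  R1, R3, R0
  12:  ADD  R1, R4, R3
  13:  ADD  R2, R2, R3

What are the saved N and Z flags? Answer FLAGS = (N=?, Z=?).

FLAGS = (N=0, Z=0)

after  0: R0=0xad R1=0x2f R2=0xca R3=0xaa R4=0x08 R5=0xea  N=0 Z=0
after  1: R0=0xad R1=0x2f R2=0xca R3=0xaa R4=0x08 R5=0xea  N=1 Z=0
after  2: R0=0xad R1=0x2f R2=0xca R3=0x07 R4=0x08 R5=0xea  N=0 Z=0
after  3: R0=0xad R1=0x2f R2=0x2d R3=0x07 R4=0x08 R5=0xea  N=0 Z=0
after  4: R0=0xad R1=0x2f R2=0x2d R3=0x07 R4=0x08 R5=0x82  N=1 Z=0
after  5: R0=0xad R1=0x2f R2=0x82 R3=0x07 R4=0x08 R5=0x82  N=1 Z=0
after  6: R0=0xad R1=0x2f R2=0x82 R3=0x07 R4=0x36 R5=0x82  N=0 Z=0
after  7: R0=0xad R1=0x2f R2=0x82 R3=0xaf R4=0x36 R5=0x82  N=1 Z=0
after  8: R0=0xad R1=0x2f R2=0x82 R3=0xad R4=0x36 R5=0x82  N=1 Z=0
after  9: R0=0xad R1=0x2f R2=0x82 R3=0xad R4=0x82 R5=0x82  N=1 Z=0
after 10: R0=0xb1 R1=0x2f R2=0x82 R3=0xad R4=0x82 R5=0x82  N=1 Z=0
after 11: R0=0xb1 R1=0x1c R2=0x82 R3=0xad R4=0x82 R5=0x82  N=0 Z=0
-- IRQ taken; context saved, return-PC = 12 --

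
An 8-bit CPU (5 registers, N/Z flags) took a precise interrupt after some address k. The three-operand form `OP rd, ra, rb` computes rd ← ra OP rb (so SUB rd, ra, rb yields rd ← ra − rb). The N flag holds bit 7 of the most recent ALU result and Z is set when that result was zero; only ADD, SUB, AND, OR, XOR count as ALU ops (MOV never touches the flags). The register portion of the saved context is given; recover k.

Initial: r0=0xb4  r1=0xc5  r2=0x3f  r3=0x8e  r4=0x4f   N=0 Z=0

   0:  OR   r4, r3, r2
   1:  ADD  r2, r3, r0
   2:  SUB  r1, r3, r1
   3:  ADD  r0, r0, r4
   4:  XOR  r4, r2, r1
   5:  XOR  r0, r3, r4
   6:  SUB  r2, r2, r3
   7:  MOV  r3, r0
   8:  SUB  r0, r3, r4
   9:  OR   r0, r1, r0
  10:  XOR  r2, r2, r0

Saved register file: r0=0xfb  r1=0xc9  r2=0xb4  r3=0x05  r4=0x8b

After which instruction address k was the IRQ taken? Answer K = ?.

K = 9

after  0: r0=0xb4 r1=0xc5 r2=0x3f r3=0x8e r4=0xbf  N=1 Z=0
after  1: r0=0xb4 r1=0xc5 r2=0x42 r3=0x8e r4=0xbf  N=0 Z=0
after  2: r0=0xb4 r1=0xc9 r2=0x42 r3=0x8e r4=0xbf  N=1 Z=0
after  3: r0=0x73 r1=0xc9 r2=0x42 r3=0x8e r4=0xbf  N=0 Z=0
after  4: r0=0x73 r1=0xc9 r2=0x42 r3=0x8e r4=0x8b  N=1 Z=0
after  5: r0=0x05 r1=0xc9 r2=0x42 r3=0x8e r4=0x8b  N=0 Z=0
after  6: r0=0x05 r1=0xc9 r2=0xb4 r3=0x8e r4=0x8b  N=1 Z=0
after  7: r0=0x05 r1=0xc9 r2=0xb4 r3=0x05 r4=0x8b  N=1 Z=0
after  8: r0=0x7a r1=0xc9 r2=0xb4 r3=0x05 r4=0x8b  N=0 Z=0
after  9: r0=0xfb r1=0xc9 r2=0xb4 r3=0x05 r4=0x8b  N=1 Z=0
-- IRQ taken; context saved, return-PC = 10 --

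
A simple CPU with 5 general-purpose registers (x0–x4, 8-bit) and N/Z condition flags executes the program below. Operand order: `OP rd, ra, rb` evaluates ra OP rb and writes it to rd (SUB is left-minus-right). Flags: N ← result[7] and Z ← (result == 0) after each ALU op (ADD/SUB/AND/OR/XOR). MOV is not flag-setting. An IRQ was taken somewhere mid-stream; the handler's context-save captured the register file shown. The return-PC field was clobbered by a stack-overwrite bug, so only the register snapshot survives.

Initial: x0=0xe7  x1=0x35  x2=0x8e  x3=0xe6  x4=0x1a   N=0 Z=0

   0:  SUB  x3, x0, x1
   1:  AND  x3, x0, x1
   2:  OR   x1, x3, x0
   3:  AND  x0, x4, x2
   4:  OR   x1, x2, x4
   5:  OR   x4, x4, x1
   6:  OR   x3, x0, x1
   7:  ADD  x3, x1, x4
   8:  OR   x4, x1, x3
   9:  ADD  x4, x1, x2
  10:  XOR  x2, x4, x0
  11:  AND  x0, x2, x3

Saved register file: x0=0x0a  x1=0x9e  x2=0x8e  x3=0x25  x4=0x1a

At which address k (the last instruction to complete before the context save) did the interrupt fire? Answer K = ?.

after  0: x0=0xe7 x1=0x35 x2=0x8e x3=0xb2 x4=0x1a  N=1 Z=0
after  1: x0=0xe7 x1=0x35 x2=0x8e x3=0x25 x4=0x1a  N=0 Z=0
after  2: x0=0xe7 x1=0xe7 x2=0x8e x3=0x25 x4=0x1a  N=1 Z=0
after  3: x0=0x0a x1=0xe7 x2=0x8e x3=0x25 x4=0x1a  N=0 Z=0
after  4: x0=0x0a x1=0x9e x2=0x8e x3=0x25 x4=0x1a  N=1 Z=0
-- IRQ taken; context saved, return-PC = 5 --

K = 4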